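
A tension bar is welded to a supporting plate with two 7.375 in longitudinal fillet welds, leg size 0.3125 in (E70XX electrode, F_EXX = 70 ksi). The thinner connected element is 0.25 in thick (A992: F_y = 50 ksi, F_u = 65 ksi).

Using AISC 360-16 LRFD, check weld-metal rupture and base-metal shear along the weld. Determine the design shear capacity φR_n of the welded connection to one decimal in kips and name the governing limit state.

Weld metal: throat = 0.707×0.3125 = 0.22094 in, L = 2×7.375 = 14.75 in. φR_n = 0.75 × 0.6 × 70 × 0.22094 × 14.75 = 102.7 kips.
Base metal shear (0.25 in plate): yield φR_n = 1.0×0.6×50×0.25×14.75 = 110.6 kips; rupture φR_n = 0.75×0.6×65×0.25×14.75 = 107.9 kips; take 107.9 kips (rupture).
Governing: min(102.7, 107.9) = 102.7 kips → weld metal.

102.7 kips (weld metal governs)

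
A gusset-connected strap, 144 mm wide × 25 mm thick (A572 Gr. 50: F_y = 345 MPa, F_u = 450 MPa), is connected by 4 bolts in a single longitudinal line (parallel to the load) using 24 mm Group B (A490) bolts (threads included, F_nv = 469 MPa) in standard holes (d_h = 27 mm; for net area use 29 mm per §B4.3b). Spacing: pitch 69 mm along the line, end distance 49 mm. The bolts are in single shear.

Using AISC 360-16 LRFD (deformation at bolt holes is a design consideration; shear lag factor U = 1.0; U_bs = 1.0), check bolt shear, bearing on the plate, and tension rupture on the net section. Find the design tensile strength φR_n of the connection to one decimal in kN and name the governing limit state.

Bolt shear: A_b = π(24)²/4 = 452.39 mm². φR_n = 0.75 × 469 × 452.39 × 4 × 1 = 636.5 kN.
Bearing (25 mm plate, F_u = 450 MPa): end bolts L_c = 49 − 27/2 = 35.5, R_n = min(1.2×35.5×25×450, 2.4×24×25×450) = 479.25 kN/bolt; interior L_c = 69 − 27 = 42, R_n = 567 kN/bolt. φR_n = 0.75 × (1×479.25 + 3×567) = 1635.2 kN.
Tension rupture (net): A_n = (144 − 1×29)×25 = 2875 mm² (U = 1.0, A_e = A_n). φR_n = 0.75 × 450 × 2875 = 970.3 kN.
Governing: min(636.5, 1635.2, 970.3) = 636.5 kN → bolt shear.

636.5 kN (bolt shear governs)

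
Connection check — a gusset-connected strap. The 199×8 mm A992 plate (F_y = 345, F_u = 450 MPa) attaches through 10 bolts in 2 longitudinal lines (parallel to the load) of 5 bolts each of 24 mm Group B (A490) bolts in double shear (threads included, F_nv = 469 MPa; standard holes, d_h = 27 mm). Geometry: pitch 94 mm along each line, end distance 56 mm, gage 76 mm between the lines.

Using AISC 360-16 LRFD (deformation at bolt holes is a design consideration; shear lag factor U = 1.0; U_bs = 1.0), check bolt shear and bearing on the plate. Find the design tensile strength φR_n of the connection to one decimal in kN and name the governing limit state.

1519.6 kN (bearing governs)

Bolt shear: A_b = π(24)²/4 = 452.39 mm². φR_n = 0.75 × 469 × 452.39 × 10 × 2 = 3182.6 kN.
Bearing (8 mm plate, F_u = 450 MPa): end bolts L_c = 56 − 27/2 = 42.5, R_n = min(1.2×42.5×8×450, 2.4×24×8×450) = 183.6 kN/bolt; interior L_c = 94 − 27 = 67, R_n = 207.36 kN/bolt. φR_n = 0.75 × (2×183.6 + 8×207.36) = 1519.6 kN.
Governing: min(3182.6, 1519.6) = 1519.6 kN → bearing.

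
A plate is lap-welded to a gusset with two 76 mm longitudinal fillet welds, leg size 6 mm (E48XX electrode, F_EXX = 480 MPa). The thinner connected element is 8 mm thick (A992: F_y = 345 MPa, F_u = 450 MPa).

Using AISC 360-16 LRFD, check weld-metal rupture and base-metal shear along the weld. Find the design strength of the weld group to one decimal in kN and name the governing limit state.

139.3 kN (weld metal governs)

Weld metal: throat = 0.707×6 = 4.242 mm, L = 2×76 = 152 mm. φR_n = 0.75 × 0.6 × 480 × 4.242 × 152 = 139.3 kN.
Base metal shear (8 mm plate): yield φR_n = 1.0×0.6×345×8×152 = 251.7 kN; rupture φR_n = 0.75×0.6×450×8×152 = 246.2 kN; take 246.2 kN (rupture).
Governing: min(139.3, 246.2) = 139.3 kN → weld metal.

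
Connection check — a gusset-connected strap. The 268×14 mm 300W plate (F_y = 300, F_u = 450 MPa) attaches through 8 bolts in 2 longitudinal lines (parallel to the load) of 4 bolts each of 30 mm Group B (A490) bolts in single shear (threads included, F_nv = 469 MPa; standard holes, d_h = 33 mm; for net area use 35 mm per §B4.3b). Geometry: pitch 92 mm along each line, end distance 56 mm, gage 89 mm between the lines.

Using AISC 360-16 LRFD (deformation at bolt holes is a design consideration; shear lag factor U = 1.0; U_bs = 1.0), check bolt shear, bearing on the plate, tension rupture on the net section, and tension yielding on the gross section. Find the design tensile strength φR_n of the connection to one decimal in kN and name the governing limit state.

935.6 kN (net-section rupture governs)

Bolt shear: A_b = π(30)²/4 = 706.86 mm². φR_n = 0.75 × 469 × 706.86 × 8 × 1 = 1989.1 kN.
Bearing (14 mm plate, F_u = 450 MPa): end bolts L_c = 56 − 33/2 = 39.5, R_n = min(1.2×39.5×14×450, 2.4×30×14×450) = 298.62 kN/bolt; interior L_c = 92 − 33 = 59, R_n = 446.04 kN/bolt. φR_n = 0.75 × (2×298.62 + 6×446.04) = 2455.1 kN.
Tension rupture (net): A_n = (268 − 2×35)×14 = 2772 mm² (U = 1.0, A_e = A_n). φR_n = 0.75 × 450 × 2772 = 935.6 kN.
Tension yield (gross): A_g = 268×14 = 3752 mm². φR_n = 0.90 × 300 × 3752 = 1013.0 kN.
Governing: min(1989.1, 2455.1, 935.6, 1013.0) = 935.6 kN → net-section rupture.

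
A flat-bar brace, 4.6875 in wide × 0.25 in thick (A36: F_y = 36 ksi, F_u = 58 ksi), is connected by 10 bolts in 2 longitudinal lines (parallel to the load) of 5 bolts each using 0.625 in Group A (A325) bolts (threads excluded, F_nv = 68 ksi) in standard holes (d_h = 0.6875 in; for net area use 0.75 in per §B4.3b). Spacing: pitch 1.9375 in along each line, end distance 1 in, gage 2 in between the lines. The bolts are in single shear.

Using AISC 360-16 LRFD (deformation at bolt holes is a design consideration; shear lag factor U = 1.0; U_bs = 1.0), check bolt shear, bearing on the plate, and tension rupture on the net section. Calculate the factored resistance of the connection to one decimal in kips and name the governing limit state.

34.7 kips (net-section rupture governs)

Bolt shear: A_b = π(0.625)²/4 = 0.3068 in². φR_n = 0.75 × 68 × 0.3068 × 10 × 1 = 156.5 kips.
Bearing (0.25 in plate, F_u = 58 ksi): end bolts L_c = 1 − 0.6875/2 = 0.65625, R_n = min(1.2×0.65625×0.25×58, 2.4×0.625×0.25×58) = 11.419 kips/bolt; interior L_c = 1.9375 − 0.6875 = 1.25, R_n = 21.75 kips/bolt. φR_n = 0.75 × (2×11.419 + 8×21.75) = 147.6 kips.
Tension rupture (net): A_n = (4.6875 − 2×0.75)×0.25 = 0.79688 in² (U = 1.0, A_e = A_n). φR_n = 0.75 × 58 × 0.79688 = 34.7 kips.
Governing: min(156.5, 147.6, 34.7) = 34.7 kips → net-section rupture.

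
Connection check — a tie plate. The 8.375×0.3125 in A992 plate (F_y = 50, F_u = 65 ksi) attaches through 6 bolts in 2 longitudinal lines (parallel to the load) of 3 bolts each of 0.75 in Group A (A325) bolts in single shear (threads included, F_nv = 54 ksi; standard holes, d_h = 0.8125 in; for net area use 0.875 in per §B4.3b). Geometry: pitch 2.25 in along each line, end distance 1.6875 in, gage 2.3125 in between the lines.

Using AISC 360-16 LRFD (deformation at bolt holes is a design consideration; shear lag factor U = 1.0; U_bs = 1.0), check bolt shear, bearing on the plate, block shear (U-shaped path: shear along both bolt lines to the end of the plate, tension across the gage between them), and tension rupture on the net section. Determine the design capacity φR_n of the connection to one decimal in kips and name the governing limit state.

95.0 kips (block shear governs)

Bolt shear: A_b = π(0.75)²/4 = 0.44179 in². φR_n = 0.75 × 54 × 0.44179 × 6 × 1 = 107.4 kips.
Bearing (0.3125 in plate, F_u = 65 ksi): end bolts L_c = 1.6875 − 0.8125/2 = 1.28125, R_n = min(1.2×1.28125×0.3125×65, 2.4×0.75×0.3125×65) = 31.23 kips/bolt; interior L_c = 2.25 − 0.8125 = 1.4375, R_n = 35.039 kips/bolt. φR_n = 0.75 × (2×31.23 + 4×35.039) = 152.0 kips.
Block shear: shear path 2×[1.6875+2×2.25] = 2×6.1875 in, A_gv = 3.8672, A_nv = 2×(6.1875 − 2.5×0.875)×0.3125 = 2.5 in²; tension across gage: (2.3125 − 1×0.875)×0.3125 = 0.44922 in². R_n = min(0.6×65×2.5, 0.6×50×3.8672) + 1.0×65×0.44922 = min(97.5, 116.02) + 29.199 = 126.7 kips. φR_n = 0.75 × 126.7 = 95.0 kips.
Tension rupture (net): A_n = (8.375 − 2×0.875)×0.3125 = 2.0703 in² (U = 1.0, A_e = A_n). φR_n = 0.75 × 65 × 2.0703 = 100.9 kips.
Governing: min(107.4, 152.0, 95.0, 100.9) = 95.0 kips → block shear.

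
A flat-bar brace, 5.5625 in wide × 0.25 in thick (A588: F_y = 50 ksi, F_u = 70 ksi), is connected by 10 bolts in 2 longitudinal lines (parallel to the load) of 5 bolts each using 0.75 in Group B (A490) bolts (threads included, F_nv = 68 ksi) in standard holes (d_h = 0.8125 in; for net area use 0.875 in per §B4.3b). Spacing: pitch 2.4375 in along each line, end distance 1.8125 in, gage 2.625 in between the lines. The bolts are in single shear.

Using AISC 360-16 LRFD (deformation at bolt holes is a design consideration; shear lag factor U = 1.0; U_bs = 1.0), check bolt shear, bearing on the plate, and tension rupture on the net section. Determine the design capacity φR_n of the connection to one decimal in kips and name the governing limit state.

Bolt shear: A_b = π(0.75)²/4 = 0.44179 in². φR_n = 0.75 × 68 × 0.44179 × 10 × 1 = 225.3 kips.
Bearing (0.25 in plate, F_u = 70 ksi): end bolts L_c = 1.8125 − 0.8125/2 = 1.40625, R_n = min(1.2×1.40625×0.25×70, 2.4×0.75×0.25×70) = 29.531 kips/bolt; interior L_c = 2.4375 − 0.8125 = 1.625, R_n = 31.5 kips/bolt. φR_n = 0.75 × (2×29.531 + 8×31.5) = 233.3 kips.
Tension rupture (net): A_n = (5.5625 − 2×0.875)×0.25 = 0.95313 in² (U = 1.0, A_e = A_n). φR_n = 0.75 × 70 × 0.95313 = 50.0 kips.
Governing: min(225.3, 233.3, 50.0) = 50.0 kips → net-section rupture.

50.0 kips (net-section rupture governs)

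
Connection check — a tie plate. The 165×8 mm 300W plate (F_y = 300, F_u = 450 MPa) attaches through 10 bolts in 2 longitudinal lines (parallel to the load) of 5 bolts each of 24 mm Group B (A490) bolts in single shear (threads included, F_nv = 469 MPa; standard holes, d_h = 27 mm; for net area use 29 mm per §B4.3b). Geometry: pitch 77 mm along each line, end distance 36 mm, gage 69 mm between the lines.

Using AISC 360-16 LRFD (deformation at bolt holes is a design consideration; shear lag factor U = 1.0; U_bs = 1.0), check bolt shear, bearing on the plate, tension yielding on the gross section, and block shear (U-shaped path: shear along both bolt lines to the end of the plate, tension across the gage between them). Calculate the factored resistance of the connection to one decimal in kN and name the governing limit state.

356.4 kN (gross-section yield governs)

Bolt shear: A_b = π(24)²/4 = 452.39 mm². φR_n = 0.75 × 469 × 452.39 × 10 × 1 = 1591.3 kN.
Bearing (8 mm plate, F_u = 450 MPa): end bolts L_c = 36 − 27/2 = 22.5, R_n = min(1.2×22.5×8×450, 2.4×24×8×450) = 97.2 kN/bolt; interior L_c = 77 − 27 = 50, R_n = 207.36 kN/bolt. φR_n = 0.75 × (2×97.2 + 8×207.36) = 1390.0 kN.
Tension yield (gross): A_g = 165×8 = 1320 mm². φR_n = 0.90 × 300 × 1320 = 356.4 kN.
Block shear: shear path 2×[36+4×77] = 2×344 mm, A_gv = 5504, A_nv = 2×(344 − 4.5×29)×8 = 3416 mm²; tension across gage: (69 − 1×29)×8 = 320 mm². R_n = min(0.6×450×3416, 0.6×300×5504) + 1.0×450×320 = min(922.32, 990.72) + 144 = 1066.3 kN. φR_n = 0.75 × 1066.3 = 799.7 kN.
Governing: min(1591.3, 1390.0, 356.4, 799.7) = 356.4 kN → gross-section yield.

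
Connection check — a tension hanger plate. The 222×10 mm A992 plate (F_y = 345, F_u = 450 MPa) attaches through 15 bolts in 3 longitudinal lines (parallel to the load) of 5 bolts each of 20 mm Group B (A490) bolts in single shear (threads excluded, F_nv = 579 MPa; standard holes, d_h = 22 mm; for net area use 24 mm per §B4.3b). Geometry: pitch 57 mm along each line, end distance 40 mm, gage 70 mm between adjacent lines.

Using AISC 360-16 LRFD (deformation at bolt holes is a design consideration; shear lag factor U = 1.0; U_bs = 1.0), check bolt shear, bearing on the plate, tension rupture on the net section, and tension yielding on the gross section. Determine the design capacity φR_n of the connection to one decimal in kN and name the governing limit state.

Bolt shear: A_b = π(20)²/4 = 314.16 mm². φR_n = 0.75 × 579 × 314.16 × 15 × 1 = 2046.4 kN.
Bearing (10 mm plate, F_u = 450 MPa): end bolts L_c = 40 − 22/2 = 29, R_n = min(1.2×29×10×450, 2.4×20×10×450) = 156.6 kN/bolt; interior L_c = 57 − 22 = 35, R_n = 189 kN/bolt. φR_n = 0.75 × (3×156.6 + 12×189) = 2053.4 kN.
Tension rupture (net): A_n = (222 − 3×24)×10 = 1500 mm² (U = 1.0, A_e = A_n). φR_n = 0.75 × 450 × 1500 = 506.3 kN.
Tension yield (gross): A_g = 222×10 = 2220 mm². φR_n = 0.90 × 345 × 2220 = 689.3 kN.
Governing: min(2046.4, 2053.4, 506.3, 689.3) = 506.3 kN → net-section rupture.

506.3 kN (net-section rupture governs)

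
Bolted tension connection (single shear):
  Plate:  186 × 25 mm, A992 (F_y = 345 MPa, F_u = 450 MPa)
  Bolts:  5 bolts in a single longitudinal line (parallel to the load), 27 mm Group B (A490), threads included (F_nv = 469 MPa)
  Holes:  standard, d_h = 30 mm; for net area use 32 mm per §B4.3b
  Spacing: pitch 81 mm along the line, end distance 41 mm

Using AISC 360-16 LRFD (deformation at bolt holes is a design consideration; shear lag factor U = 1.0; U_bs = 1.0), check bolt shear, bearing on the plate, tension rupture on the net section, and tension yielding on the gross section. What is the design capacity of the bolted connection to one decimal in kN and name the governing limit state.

1007.0 kN (bolt shear governs)

Bolt shear: A_b = π(27)²/4 = 572.56 mm². φR_n = 0.75 × 469 × 572.56 × 5 × 1 = 1007.0 kN.
Bearing (25 mm plate, F_u = 450 MPa): end bolts L_c = 41 − 30/2 = 26, R_n = min(1.2×26×25×450, 2.4×27×25×450) = 351 kN/bolt; interior L_c = 81 − 30 = 51, R_n = 688.5 kN/bolt. φR_n = 0.75 × (1×351 + 4×688.5) = 2328.8 kN.
Tension rupture (net): A_n = (186 − 1×32)×25 = 3850 mm² (U = 1.0, A_e = A_n). φR_n = 0.75 × 450 × 3850 = 1299.4 kN.
Tension yield (gross): A_g = 186×25 = 4650 mm². φR_n = 0.90 × 345 × 4650 = 1443.8 kN.
Governing: min(1007.0, 2328.8, 1299.4, 1443.8) = 1007.0 kN → bolt shear.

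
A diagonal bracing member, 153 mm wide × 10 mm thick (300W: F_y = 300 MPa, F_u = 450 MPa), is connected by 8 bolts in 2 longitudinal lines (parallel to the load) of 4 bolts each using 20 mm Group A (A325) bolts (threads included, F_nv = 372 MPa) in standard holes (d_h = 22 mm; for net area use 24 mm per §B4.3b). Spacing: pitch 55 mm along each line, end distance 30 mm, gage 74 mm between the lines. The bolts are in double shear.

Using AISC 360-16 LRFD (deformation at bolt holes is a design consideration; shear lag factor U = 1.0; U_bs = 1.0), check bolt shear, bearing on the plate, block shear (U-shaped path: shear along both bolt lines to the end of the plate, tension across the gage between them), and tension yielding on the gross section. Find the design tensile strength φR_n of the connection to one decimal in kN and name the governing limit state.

Bolt shear: A_b = π(20)²/4 = 314.16 mm². φR_n = 0.75 × 372 × 314.16 × 8 × 2 = 1402.4 kN.
Bearing (10 mm plate, F_u = 450 MPa): end bolts L_c = 30 − 22/2 = 19, R_n = min(1.2×19×10×450, 2.4×20×10×450) = 102.6 kN/bolt; interior L_c = 55 − 22 = 33, R_n = 178.2 kN/bolt. φR_n = 0.75 × (2×102.6 + 6×178.2) = 955.8 kN.
Block shear: shear path 2×[30+3×55] = 2×195 mm, A_gv = 3900, A_nv = 2×(195 − 3.5×24)×10 = 2220 mm²; tension across gage: (74 − 1×24)×10 = 500 mm². R_n = min(0.6×450×2220, 0.6×300×3900) + 1.0×450×500 = min(599.4, 702) + 225 = 824.4 kN. φR_n = 0.75 × 824.4 = 618.3 kN.
Tension yield (gross): A_g = 153×10 = 1530 mm². φR_n = 0.90 × 300 × 1530 = 413.1 kN.
Governing: min(1402.4, 955.8, 618.3, 413.1) = 413.1 kN → gross-section yield.

413.1 kN (gross-section yield governs)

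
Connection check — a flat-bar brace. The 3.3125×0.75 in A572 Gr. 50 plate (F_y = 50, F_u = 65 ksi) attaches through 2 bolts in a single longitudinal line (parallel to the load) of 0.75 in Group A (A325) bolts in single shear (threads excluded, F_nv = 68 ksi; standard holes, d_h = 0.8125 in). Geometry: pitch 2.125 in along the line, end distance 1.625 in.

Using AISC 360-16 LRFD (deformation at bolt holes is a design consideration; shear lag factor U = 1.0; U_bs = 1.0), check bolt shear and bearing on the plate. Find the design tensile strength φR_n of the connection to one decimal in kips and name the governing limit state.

45.1 kips (bolt shear governs)

Bolt shear: A_b = π(0.75)²/4 = 0.44179 in². φR_n = 0.75 × 68 × 0.44179 × 2 × 1 = 45.1 kips.
Bearing (0.75 in plate, F_u = 65 ksi): end bolts L_c = 1.625 − 0.8125/2 = 1.21875, R_n = min(1.2×1.21875×0.75×65, 2.4×0.75×0.75×65) = 71.297 kips/bolt; interior L_c = 2.125 − 0.8125 = 1.3125, R_n = 76.781 kips/bolt. φR_n = 0.75 × (1×71.297 + 1×76.781) = 111.1 kips.
Governing: min(45.1, 111.1) = 45.1 kips → bolt shear.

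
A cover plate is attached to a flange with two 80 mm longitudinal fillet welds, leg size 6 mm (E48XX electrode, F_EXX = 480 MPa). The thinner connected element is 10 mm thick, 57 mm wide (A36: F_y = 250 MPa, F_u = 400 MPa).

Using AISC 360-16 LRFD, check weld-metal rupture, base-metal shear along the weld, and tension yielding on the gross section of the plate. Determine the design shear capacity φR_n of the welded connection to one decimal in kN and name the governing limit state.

Weld metal: throat = 0.707×6 = 4.242 mm, L = 2×80 = 160 mm. φR_n = 0.75 × 0.6 × 480 × 4.242 × 160 = 146.6 kN.
Base metal shear (10 mm plate): yield φR_n = 1.0×0.6×250×10×160 = 240.0 kN; rupture φR_n = 0.75×0.6×400×10×160 = 288.0 kN; take 240.0 kN (yield).
Tension yield (gross): A_g = 57×10 = 570 mm². φR_n = 0.90 × 250 × 570 = 128.3 kN.
Governing: min(146.6, 240.0, 128.3) = 128.3 kN → gross-section yield.

128.3 kN (gross-section yield governs)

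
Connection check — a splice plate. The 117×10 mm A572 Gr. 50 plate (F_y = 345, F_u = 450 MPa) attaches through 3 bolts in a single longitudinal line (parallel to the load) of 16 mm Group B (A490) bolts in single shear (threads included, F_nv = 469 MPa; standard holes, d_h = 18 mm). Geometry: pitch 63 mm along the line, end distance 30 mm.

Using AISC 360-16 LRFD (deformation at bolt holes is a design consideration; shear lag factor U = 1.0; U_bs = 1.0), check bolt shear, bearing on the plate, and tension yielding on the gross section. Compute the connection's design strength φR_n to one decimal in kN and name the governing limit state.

Bolt shear: A_b = π(16)²/4 = 201.06 mm². φR_n = 0.75 × 469 × 201.06 × 3 × 1 = 212.2 kN.
Bearing (10 mm plate, F_u = 450 MPa): end bolts L_c = 30 − 18/2 = 21, R_n = min(1.2×21×10×450, 2.4×16×10×450) = 113.4 kN/bolt; interior L_c = 63 − 18 = 45, R_n = 172.8 kN/bolt. φR_n = 0.75 × (1×113.4 + 2×172.8) = 344.3 kN.
Tension yield (gross): A_g = 117×10 = 1170 mm². φR_n = 0.90 × 345 × 1170 = 363.3 kN.
Governing: min(212.2, 344.3, 363.3) = 212.2 kN → bolt shear.

212.2 kN (bolt shear governs)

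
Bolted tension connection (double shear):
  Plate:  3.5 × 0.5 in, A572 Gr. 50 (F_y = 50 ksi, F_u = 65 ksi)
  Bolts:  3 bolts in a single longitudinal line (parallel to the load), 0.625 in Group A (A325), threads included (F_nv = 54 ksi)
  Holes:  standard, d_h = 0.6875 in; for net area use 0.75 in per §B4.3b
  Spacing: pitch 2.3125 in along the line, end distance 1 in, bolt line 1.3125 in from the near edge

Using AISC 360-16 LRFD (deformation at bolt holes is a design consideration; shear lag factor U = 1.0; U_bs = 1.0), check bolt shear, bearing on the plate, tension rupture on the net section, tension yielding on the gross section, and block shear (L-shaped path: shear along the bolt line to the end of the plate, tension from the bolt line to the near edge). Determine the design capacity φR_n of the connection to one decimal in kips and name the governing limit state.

Bolt shear: A_b = π(0.625)²/4 = 0.3068 in². φR_n = 0.75 × 54 × 0.3068 × 3 × 2 = 74.6 kips.
Bearing (0.5 in plate, F_u = 65 ksi): end bolts L_c = 1 − 0.6875/2 = 0.65625, R_n = min(1.2×0.65625×0.5×65, 2.4×0.625×0.5×65) = 25.594 kips/bolt; interior L_c = 2.3125 − 0.6875 = 1.625, R_n = 48.75 kips/bolt. φR_n = 0.75 × (1×25.594 + 2×48.75) = 92.3 kips.
Tension rupture (net): A_n = (3.5 − 1×0.75)×0.5 = 1.375 in² (U = 1.0, A_e = A_n). φR_n = 0.75 × 65 × 1.375 = 67.0 kips.
Tension yield (gross): A_g = 3.5×0.5 = 1.75 in². φR_n = 0.90 × 50 × 1.75 = 78.8 kips.
Block shear: shear path 1×[1+2×2.3125] = 1×5.625 in, A_gv = 2.8125, A_nv = 1×(5.625 − 2.5×0.75)×0.5 = 1.875 in²; tension to near edge: (1.3125 − 0.5×0.75)×0.5 = 0.46875 in². R_n = min(0.6×65×1.875, 0.6×50×2.8125) + 1.0×65×0.46875 = min(73.125, 84.375) + 30.469 = 103.59 kips. φR_n = 0.75 × 103.59 = 77.7 kips.
Governing: min(74.6, 92.3, 67.0, 78.8, 77.7) = 67.0 kips → net-section rupture.

67.0 kips (net-section rupture governs)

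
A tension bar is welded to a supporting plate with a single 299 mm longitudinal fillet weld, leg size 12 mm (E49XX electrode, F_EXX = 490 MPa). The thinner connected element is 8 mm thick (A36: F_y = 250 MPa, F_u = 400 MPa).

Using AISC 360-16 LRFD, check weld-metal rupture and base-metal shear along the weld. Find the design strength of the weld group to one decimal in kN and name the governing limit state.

358.8 kN (base-metal shear governs)

Weld metal: throat = 0.707×12 = 8.484 mm, L = 299 mm. φR_n = 0.75 × 0.6 × 490 × 8.484 × 299 = 559.3 kN.
Base metal shear (8 mm plate): yield φR_n = 1.0×0.6×250×8×299 = 358.8 kN; rupture φR_n = 0.75×0.6×400×8×299 = 430.6 kN; take 358.8 kN (yield).
Governing: min(559.3, 358.8) = 358.8 kN → base-metal shear.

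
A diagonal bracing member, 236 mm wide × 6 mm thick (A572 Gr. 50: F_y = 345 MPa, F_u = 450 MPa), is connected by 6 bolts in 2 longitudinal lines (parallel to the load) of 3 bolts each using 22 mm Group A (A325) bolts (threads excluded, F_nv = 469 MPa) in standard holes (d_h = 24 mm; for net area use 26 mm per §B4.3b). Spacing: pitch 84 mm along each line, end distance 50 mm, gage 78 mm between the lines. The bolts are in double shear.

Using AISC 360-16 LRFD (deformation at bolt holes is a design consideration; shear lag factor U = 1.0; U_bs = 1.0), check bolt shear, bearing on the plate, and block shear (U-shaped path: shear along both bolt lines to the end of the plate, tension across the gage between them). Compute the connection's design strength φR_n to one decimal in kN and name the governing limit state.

477.1 kN (block shear governs)

Bolt shear: A_b = π(22)²/4 = 380.13 mm². φR_n = 0.75 × 469 × 380.13 × 6 × 2 = 1604.5 kN.
Bearing (6 mm plate, F_u = 450 MPa): end bolts L_c = 50 − 24/2 = 38, R_n = min(1.2×38×6×450, 2.4×22×6×450) = 123.12 kN/bolt; interior L_c = 84 − 24 = 60, R_n = 142.56 kN/bolt. φR_n = 0.75 × (2×123.12 + 4×142.56) = 612.4 kN.
Block shear: shear path 2×[50+2×84] = 2×218 mm, A_gv = 2616, A_nv = 2×(218 − 2.5×26)×6 = 1836 mm²; tension across gage: (78 − 1×26)×6 = 312 mm². R_n = min(0.6×450×1836, 0.6×345×2616) + 1.0×450×312 = min(495.72, 541.51) + 140.4 = 636.12 kN. φR_n = 0.75 × 636.12 = 477.1 kN.
Governing: min(1604.5, 612.4, 477.1) = 477.1 kN → block shear.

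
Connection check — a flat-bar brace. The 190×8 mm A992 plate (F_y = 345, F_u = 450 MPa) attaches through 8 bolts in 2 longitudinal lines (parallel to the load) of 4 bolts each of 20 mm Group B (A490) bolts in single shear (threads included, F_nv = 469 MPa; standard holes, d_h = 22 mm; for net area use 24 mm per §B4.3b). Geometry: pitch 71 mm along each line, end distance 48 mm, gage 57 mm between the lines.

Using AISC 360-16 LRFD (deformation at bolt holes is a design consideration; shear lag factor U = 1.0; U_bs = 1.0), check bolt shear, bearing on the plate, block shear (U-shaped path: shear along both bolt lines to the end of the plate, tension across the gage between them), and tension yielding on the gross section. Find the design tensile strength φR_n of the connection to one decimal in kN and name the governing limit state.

472.0 kN (gross-section yield governs)

Bolt shear: A_b = π(20)²/4 = 314.16 mm². φR_n = 0.75 × 469 × 314.16 × 8 × 1 = 884.0 kN.
Bearing (8 mm plate, F_u = 450 MPa): end bolts L_c = 48 − 22/2 = 37, R_n = min(1.2×37×8×450, 2.4×20×8×450) = 159.84 kN/bolt; interior L_c = 71 − 22 = 49, R_n = 172.8 kN/bolt. φR_n = 0.75 × (2×159.84 + 6×172.8) = 1017.4 kN.
Block shear: shear path 2×[48+3×71] = 2×261 mm, A_gv = 4176, A_nv = 2×(261 − 3.5×24)×8 = 2832 mm²; tension across gage: (57 − 1×24)×8 = 264 mm². R_n = min(0.6×450×2832, 0.6×345×4176) + 1.0×450×264 = min(764.64, 864.43) + 118.8 = 883.44 kN. φR_n = 0.75 × 883.44 = 662.6 kN.
Tension yield (gross): A_g = 190×8 = 1520 mm². φR_n = 0.90 × 345 × 1520 = 472.0 kN.
Governing: min(884.0, 1017.4, 662.6, 472.0) = 472.0 kN → gross-section yield.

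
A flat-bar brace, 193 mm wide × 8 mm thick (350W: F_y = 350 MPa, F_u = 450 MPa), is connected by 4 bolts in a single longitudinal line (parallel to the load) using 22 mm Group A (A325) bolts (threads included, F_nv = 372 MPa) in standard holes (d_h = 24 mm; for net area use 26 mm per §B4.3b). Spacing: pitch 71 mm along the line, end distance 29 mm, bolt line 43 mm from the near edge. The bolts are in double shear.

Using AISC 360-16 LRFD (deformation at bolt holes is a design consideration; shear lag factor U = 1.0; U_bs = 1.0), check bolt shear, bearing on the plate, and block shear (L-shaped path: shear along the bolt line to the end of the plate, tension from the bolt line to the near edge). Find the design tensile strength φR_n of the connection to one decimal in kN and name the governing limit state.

Bolt shear: A_b = π(22)²/4 = 380.13 mm². φR_n = 0.75 × 372 × 380.13 × 4 × 2 = 848.5 kN.
Bearing (8 mm plate, F_u = 450 MPa): end bolts L_c = 29 − 24/2 = 17, R_n = min(1.2×17×8×450, 2.4×22×8×450) = 73.44 kN/bolt; interior L_c = 71 − 24 = 47, R_n = 190.08 kN/bolt. φR_n = 0.75 × (1×73.44 + 3×190.08) = 482.8 kN.
Block shear: shear path 1×[29+3×71] = 1×242 mm, A_gv = 1936, A_nv = 1×(242 − 3.5×26)×8 = 1208 mm²; tension to near edge: (43 − 0.5×26)×8 = 240 mm². R_n = min(0.6×450×1208, 0.6×350×1936) + 1.0×450×240 = min(326.16, 406.56) + 108 = 434.16 kN. φR_n = 0.75 × 434.16 = 325.6 kN.
Governing: min(848.5, 482.8, 325.6) = 325.6 kN → block shear.

325.6 kN (block shear governs)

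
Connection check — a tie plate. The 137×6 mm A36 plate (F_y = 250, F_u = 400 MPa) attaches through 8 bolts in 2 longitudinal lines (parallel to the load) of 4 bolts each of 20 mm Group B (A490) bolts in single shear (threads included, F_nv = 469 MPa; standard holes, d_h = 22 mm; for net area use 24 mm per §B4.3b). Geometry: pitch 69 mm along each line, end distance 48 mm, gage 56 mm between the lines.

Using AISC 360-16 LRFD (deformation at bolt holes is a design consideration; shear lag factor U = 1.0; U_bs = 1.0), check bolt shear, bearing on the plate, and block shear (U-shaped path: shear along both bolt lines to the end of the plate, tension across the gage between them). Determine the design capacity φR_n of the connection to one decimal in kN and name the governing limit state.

401.9 kN (block shear governs)

Bolt shear: A_b = π(20)²/4 = 314.16 mm². φR_n = 0.75 × 469 × 314.16 × 8 × 1 = 884.0 kN.
Bearing (6 mm plate, F_u = 400 MPa): end bolts L_c = 48 − 22/2 = 37, R_n = min(1.2×37×6×400, 2.4×20×6×400) = 106.56 kN/bolt; interior L_c = 69 − 22 = 47, R_n = 115.2 kN/bolt. φR_n = 0.75 × (2×106.56 + 6×115.2) = 678.2 kN.
Block shear: shear path 2×[48+3×69] = 2×255 mm, A_gv = 3060, A_nv = 2×(255 − 3.5×24)×6 = 2052 mm²; tension across gage: (56 − 1×24)×6 = 192 mm². R_n = min(0.6×400×2052, 0.6×250×3060) + 1.0×400×192 = min(492.48, 459) + 76.8 = 535.8 kN. φR_n = 0.75 × 535.8 = 401.9 kN.
Governing: min(884.0, 678.2, 401.9) = 401.9 kN → block shear.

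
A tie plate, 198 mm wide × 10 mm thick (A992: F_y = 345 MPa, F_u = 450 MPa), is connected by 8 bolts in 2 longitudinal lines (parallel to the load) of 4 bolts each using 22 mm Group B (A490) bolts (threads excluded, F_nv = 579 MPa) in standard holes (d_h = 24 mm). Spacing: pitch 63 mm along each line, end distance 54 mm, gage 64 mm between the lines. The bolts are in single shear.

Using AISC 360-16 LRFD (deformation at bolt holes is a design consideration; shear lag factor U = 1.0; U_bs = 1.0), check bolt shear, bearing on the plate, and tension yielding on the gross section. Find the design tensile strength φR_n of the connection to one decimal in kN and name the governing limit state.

Bolt shear: A_b = π(22)²/4 = 380.13 mm². φR_n = 0.75 × 579 × 380.13 × 8 × 1 = 1320.6 kN.
Bearing (10 mm plate, F_u = 450 MPa): end bolts L_c = 54 − 24/2 = 42, R_n = min(1.2×42×10×450, 2.4×22×10×450) = 226.8 kN/bolt; interior L_c = 63 − 24 = 39, R_n = 210.6 kN/bolt. φR_n = 0.75 × (2×226.8 + 6×210.6) = 1287.9 kN.
Tension yield (gross): A_g = 198×10 = 1980 mm². φR_n = 0.90 × 345 × 1980 = 614.8 kN.
Governing: min(1320.6, 1287.9, 614.8) = 614.8 kN → gross-section yield.

614.8 kN (gross-section yield governs)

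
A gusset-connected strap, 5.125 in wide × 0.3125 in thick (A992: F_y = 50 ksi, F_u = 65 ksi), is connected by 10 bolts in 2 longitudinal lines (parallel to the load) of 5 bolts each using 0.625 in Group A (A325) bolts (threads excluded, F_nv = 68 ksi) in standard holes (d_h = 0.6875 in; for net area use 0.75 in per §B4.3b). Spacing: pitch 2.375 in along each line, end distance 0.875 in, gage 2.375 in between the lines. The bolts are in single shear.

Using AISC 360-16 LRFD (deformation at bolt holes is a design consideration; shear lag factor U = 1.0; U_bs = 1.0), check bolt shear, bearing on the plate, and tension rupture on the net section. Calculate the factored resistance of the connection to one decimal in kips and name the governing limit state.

Bolt shear: A_b = π(0.625)²/4 = 0.3068 in². φR_n = 0.75 × 68 × 0.3068 × 10 × 1 = 156.5 kips.
Bearing (0.3125 in plate, F_u = 65 ksi): end bolts L_c = 0.875 − 0.6875/2 = 0.53125, R_n = min(1.2×0.53125×0.3125×65, 2.4×0.625×0.3125×65) = 12.949 kips/bolt; interior L_c = 2.375 − 0.6875 = 1.6875, R_n = 30.469 kips/bolt. φR_n = 0.75 × (2×12.949 + 8×30.469) = 202.2 kips.
Tension rupture (net): A_n = (5.125 − 2×0.75)×0.3125 = 1.1328 in² (U = 1.0, A_e = A_n). φR_n = 0.75 × 65 × 1.1328 = 55.2 kips.
Governing: min(156.5, 202.2, 55.2) = 55.2 kips → net-section rupture.

55.2 kips (net-section rupture governs)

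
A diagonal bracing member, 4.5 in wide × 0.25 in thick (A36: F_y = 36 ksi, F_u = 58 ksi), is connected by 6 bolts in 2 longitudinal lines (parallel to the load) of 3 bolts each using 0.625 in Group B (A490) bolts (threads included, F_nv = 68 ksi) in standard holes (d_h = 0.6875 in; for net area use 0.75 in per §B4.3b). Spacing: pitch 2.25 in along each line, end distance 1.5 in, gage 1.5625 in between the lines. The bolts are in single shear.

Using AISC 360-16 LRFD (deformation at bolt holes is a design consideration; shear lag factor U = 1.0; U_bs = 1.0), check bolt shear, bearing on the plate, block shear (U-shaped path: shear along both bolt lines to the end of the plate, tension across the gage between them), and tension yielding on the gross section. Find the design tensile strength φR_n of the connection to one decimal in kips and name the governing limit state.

Bolt shear: A_b = π(0.625)²/4 = 0.3068 in². φR_n = 0.75 × 68 × 0.3068 × 6 × 1 = 93.9 kips.
Bearing (0.25 in plate, F_u = 58 ksi): end bolts L_c = 1.5 − 0.6875/2 = 1.15625, R_n = min(1.2×1.15625×0.25×58, 2.4×0.625×0.25×58) = 20.119 kips/bolt; interior L_c = 2.25 − 0.6875 = 1.5625, R_n = 21.75 kips/bolt. φR_n = 0.75 × (2×20.119 + 4×21.75) = 95.4 kips.
Block shear: shear path 2×[1.5+2×2.25] = 2×6 in, A_gv = 3, A_nv = 2×(6 − 2.5×0.75)×0.25 = 2.0625 in²; tension across gage: (1.5625 − 1×0.75)×0.25 = 0.20313 in². R_n = min(0.6×58×2.0625, 0.6×36×3) + 1.0×58×0.20313 = min(71.775, 64.8) + 11.782 = 76.582 kips. φR_n = 0.75 × 76.582 = 57.4 kips.
Tension yield (gross): A_g = 4.5×0.25 = 1.125 in². φR_n = 0.90 × 36 × 1.125 = 36.5 kips.
Governing: min(93.9, 95.4, 57.4, 36.5) = 36.5 kips → gross-section yield.

36.5 kips (gross-section yield governs)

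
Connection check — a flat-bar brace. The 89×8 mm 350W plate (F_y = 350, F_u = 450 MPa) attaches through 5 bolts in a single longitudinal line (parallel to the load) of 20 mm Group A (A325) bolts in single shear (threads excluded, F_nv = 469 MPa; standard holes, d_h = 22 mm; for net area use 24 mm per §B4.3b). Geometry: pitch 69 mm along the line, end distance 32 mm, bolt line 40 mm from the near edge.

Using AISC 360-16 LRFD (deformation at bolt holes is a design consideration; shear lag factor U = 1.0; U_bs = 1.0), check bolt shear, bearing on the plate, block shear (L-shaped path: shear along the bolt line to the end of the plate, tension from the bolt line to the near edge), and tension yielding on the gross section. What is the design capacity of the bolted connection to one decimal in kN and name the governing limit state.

224.3 kN (gross-section yield governs)

Bolt shear: A_b = π(20)²/4 = 314.16 mm². φR_n = 0.75 × 469 × 314.16 × 5 × 1 = 552.5 kN.
Bearing (8 mm plate, F_u = 450 MPa): end bolts L_c = 32 − 22/2 = 21, R_n = min(1.2×21×8×450, 2.4×20×8×450) = 90.72 kN/bolt; interior L_c = 69 − 22 = 47, R_n = 172.8 kN/bolt. φR_n = 0.75 × (1×90.72 + 4×172.8) = 586.4 kN.
Block shear: shear path 1×[32+4×69] = 1×308 mm, A_gv = 2464, A_nv = 1×(308 − 4.5×24)×8 = 1600 mm²; tension to near edge: (40 − 0.5×24)×8 = 224 mm². R_n = min(0.6×450×1600, 0.6×350×2464) + 1.0×450×224 = min(432, 517.44) + 100.8 = 532.8 kN. φR_n = 0.75 × 532.8 = 399.6 kN.
Tension yield (gross): A_g = 89×8 = 712 mm². φR_n = 0.90 × 350 × 712 = 224.3 kN.
Governing: min(552.5, 586.4, 399.6, 224.3) = 224.3 kN → gross-section yield.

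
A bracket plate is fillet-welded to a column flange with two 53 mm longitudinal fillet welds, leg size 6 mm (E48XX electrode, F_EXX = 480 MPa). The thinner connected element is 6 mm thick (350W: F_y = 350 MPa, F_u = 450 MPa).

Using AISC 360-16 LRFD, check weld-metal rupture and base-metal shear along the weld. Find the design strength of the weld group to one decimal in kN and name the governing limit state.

Weld metal: throat = 0.707×6 = 4.242 mm, L = 2×53 = 106 mm. φR_n = 0.75 × 0.6 × 480 × 4.242 × 106 = 97.1 kN.
Base metal shear (6 mm plate): yield φR_n = 1.0×0.6×350×6×106 = 133.6 kN; rupture φR_n = 0.75×0.6×450×6×106 = 128.8 kN; take 128.8 kN (rupture).
Governing: min(97.1, 128.8) = 97.1 kN → weld metal.

97.1 kN (weld metal governs)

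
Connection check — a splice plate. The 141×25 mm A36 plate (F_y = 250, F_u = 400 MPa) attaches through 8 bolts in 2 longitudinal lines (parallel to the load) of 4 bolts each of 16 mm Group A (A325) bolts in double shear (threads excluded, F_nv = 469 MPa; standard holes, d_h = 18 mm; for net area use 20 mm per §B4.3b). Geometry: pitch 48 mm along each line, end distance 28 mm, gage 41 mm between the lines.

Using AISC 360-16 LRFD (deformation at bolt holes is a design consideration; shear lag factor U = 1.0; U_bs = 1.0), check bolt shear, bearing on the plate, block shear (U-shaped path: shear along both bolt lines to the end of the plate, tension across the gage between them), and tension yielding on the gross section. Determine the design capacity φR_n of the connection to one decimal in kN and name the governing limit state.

Bolt shear: A_b = π(16)²/4 = 201.06 mm². φR_n = 0.75 × 469 × 201.06 × 8 × 2 = 1131.6 kN.
Bearing (25 mm plate, F_u = 400 MPa): end bolts L_c = 28 − 18/2 = 19, R_n = min(1.2×19×25×400, 2.4×16×25×400) = 228 kN/bolt; interior L_c = 48 − 18 = 30, R_n = 360 kN/bolt. φR_n = 0.75 × (2×228 + 6×360) = 1962.0 kN.
Block shear: shear path 2×[28+3×48] = 2×172 mm, A_gv = 8600, A_nv = 2×(172 − 3.5×20)×25 = 5100 mm²; tension across gage: (41 − 1×20)×25 = 525 mm². R_n = min(0.6×400×5100, 0.6×250×8600) + 1.0×400×525 = min(1224, 1290) + 210 = 1434 kN. φR_n = 0.75 × 1434 = 1075.5 kN.
Tension yield (gross): A_g = 141×25 = 3525 mm². φR_n = 0.90 × 250 × 3525 = 793.1 kN.
Governing: min(1131.6, 1962.0, 1075.5, 793.1) = 793.1 kN → gross-section yield.

793.1 kN (gross-section yield governs)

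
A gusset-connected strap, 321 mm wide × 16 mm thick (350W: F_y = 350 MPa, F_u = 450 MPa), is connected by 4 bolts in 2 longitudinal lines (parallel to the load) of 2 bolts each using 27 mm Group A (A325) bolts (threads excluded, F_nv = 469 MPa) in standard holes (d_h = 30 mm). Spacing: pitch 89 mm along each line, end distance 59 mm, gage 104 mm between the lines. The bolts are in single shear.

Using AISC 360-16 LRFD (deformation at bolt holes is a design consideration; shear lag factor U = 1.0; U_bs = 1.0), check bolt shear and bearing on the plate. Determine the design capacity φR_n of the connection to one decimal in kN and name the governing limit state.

805.6 kN (bolt shear governs)

Bolt shear: A_b = π(27)²/4 = 572.56 mm². φR_n = 0.75 × 469 × 572.56 × 4 × 1 = 805.6 kN.
Bearing (16 mm plate, F_u = 450 MPa): end bolts L_c = 59 − 30/2 = 44, R_n = min(1.2×44×16×450, 2.4×27×16×450) = 380.16 kN/bolt; interior L_c = 89 − 30 = 59, R_n = 466.56 kN/bolt. φR_n = 0.75 × (2×380.16 + 2×466.56) = 1270.1 kN.
Governing: min(805.6, 1270.1) = 805.6 kN → bolt shear.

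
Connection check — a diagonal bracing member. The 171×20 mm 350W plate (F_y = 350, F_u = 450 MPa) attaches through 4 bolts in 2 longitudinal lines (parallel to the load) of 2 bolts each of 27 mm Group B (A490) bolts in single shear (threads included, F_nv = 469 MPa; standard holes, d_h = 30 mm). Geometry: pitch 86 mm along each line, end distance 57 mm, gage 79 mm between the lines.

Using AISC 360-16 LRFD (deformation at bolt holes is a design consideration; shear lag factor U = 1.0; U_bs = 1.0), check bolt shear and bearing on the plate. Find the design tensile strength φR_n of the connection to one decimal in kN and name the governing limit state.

Bolt shear: A_b = π(27)²/4 = 572.56 mm². φR_n = 0.75 × 469 × 572.56 × 4 × 1 = 805.6 kN.
Bearing (20 mm plate, F_u = 450 MPa): end bolts L_c = 57 − 30/2 = 42, R_n = min(1.2×42×20×450, 2.4×27×20×450) = 453.6 kN/bolt; interior L_c = 86 − 30 = 56, R_n = 583.2 kN/bolt. φR_n = 0.75 × (2×453.6 + 2×583.2) = 1555.2 kN.
Governing: min(805.6, 1555.2) = 805.6 kN → bolt shear.

805.6 kN (bolt shear governs)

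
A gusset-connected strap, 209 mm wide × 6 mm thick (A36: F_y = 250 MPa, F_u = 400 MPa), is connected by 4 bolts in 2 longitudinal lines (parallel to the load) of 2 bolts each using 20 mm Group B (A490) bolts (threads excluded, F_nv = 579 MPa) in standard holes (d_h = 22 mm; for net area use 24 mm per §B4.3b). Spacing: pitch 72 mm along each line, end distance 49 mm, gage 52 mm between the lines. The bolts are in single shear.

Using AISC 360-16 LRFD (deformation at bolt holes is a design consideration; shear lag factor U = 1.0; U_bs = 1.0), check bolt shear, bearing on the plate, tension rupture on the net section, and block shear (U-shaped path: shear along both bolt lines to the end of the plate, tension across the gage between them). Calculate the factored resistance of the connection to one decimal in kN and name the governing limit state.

213.8 kN (block shear governs)

Bolt shear: A_b = π(20)²/4 = 314.16 mm². φR_n = 0.75 × 579 × 314.16 × 4 × 1 = 545.7 kN.
Bearing (6 mm plate, F_u = 400 MPa): end bolts L_c = 49 − 22/2 = 38, R_n = min(1.2×38×6×400, 2.4×20×6×400) = 109.44 kN/bolt; interior L_c = 72 − 22 = 50, R_n = 115.2 kN/bolt. φR_n = 0.75 × (2×109.44 + 2×115.2) = 337.0 kN.
Tension rupture (net): A_n = (209 − 2×24)×6 = 966 mm² (U = 1.0, A_e = A_n). φR_n = 0.75 × 400 × 966 = 289.8 kN.
Block shear: shear path 2×[49+1×72] = 2×121 mm, A_gv = 1452, A_nv = 2×(121 − 1.5×24)×6 = 1020 mm²; tension across gage: (52 − 1×24)×6 = 168 mm². R_n = min(0.6×400×1020, 0.6×250×1452) + 1.0×400×168 = min(244.8, 217.8) + 67.2 = 285 kN. φR_n = 0.75 × 285 = 213.8 kN.
Governing: min(545.7, 337.0, 289.8, 213.8) = 213.8 kN → block shear.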